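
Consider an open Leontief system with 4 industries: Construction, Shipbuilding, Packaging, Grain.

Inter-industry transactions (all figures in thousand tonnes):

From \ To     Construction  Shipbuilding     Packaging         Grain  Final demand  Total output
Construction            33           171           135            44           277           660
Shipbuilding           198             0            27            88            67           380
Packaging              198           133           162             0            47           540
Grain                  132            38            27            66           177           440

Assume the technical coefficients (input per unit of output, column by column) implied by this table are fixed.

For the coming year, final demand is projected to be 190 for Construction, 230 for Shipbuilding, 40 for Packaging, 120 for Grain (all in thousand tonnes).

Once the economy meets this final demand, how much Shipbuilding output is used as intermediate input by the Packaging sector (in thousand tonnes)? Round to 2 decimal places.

z_23 = 30.26

Technical coefficients a_ij = z_ij / X_j:
  a_11 = 33/660 = 0.05, a_21 = 198/660 = 0.30, a_31 = 198/660 = 0.30, a_41 = 132/660 = 0.20
  a_12 = 171/380 = 0.45, a_22 = 0/380 = 0.00, a_32 = 133/380 = 0.35, a_42 = 38/380 = 0.10
  a_13 = 135/540 = 0.25, a_23 = 27/540 = 0.05, a_33 = 162/540 = 0.30, a_43 = 27/540 = 0.05
  a_14 = 44/440 = 0.10, a_24 = 88/440 = 0.20, a_34 = 0/440 = 0.00, a_44 = 66/440 = 0.15
I − A =
  [   0.95    -0.45    -0.25    -0.10]
  [  -0.30     1.00    -0.05    -0.20]
  [  -0.30    -0.35     0.70     0.00]
  [  -0.20    -0.10    -0.05     0.85]
Compute the cofactors C_ij = (−1)^(i+j)·(3×3 minor ij) of I−A; the adjugate is their transpose:
adj(I−A) = Cᵀ =
  [ 0.562625   0.350875   0.236625   0.148750]
  [ 0.222250   0.486000   0.124125   0.140500]
  [ 0.352250   0.393375   0.632750   0.134000]
  [ 0.179250   0.162875   0.107500   0.445875]
det(I−A) = Σ_j (I−A)_1j·C_1j = (0.95)(0.562625) + (-0.45)(0.222250) + (-0.25)(0.352250) + (-0.10)(0.179250) = 0.32849375
(I − A)⁻¹ = adj(I−A) / det(I−A) ≈
  [   1.7127     1.0681     0.7203     0.4528]
  [   0.6766     1.4795     0.3779     0.4277]
  [   1.0723     1.1975     1.9262     0.4079]
  [   0.5457     0.4958     0.3273     1.3573]
First solve x = (I − A)⁻¹ d = adj(I−A)·d / det(I−A); in particular x_3 = (0.352250·190 + 0.393375·230 + 0.632750·40 + 0.134000·120) / 0.32849375 = 198.79375 / 0.32849375 ≈ 605.1675.
Intermediate flow from 2 to 3: z_23 = a_23 · x_3 = 0.05 × 198.79375 / 0.32849375 = 9.9396875 / 0.32849375 ≈ 30.26.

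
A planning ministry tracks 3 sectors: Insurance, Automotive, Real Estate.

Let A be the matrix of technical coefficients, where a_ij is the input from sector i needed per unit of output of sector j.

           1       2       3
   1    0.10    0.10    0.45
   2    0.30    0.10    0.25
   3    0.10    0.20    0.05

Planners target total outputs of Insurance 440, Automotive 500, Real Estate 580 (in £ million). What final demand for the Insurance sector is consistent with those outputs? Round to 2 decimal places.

d_1 = 85.00

I − A =
  [   0.90    -0.10    -0.45]
  [  -0.30     0.90    -0.25]
  [  -0.10    -0.20     0.95]
d = (I − A) x:
  d_1 = (+0.90)·440 + (-0.10)·500 + (-0.45)·580 = 85.00
  d_2 = (-0.30)·440 + (+0.90)·500 + (-0.25)·580 = 173.00
  d_3 = (-0.10)·440 + (-0.20)·500 + (+0.95)·580 = 407.00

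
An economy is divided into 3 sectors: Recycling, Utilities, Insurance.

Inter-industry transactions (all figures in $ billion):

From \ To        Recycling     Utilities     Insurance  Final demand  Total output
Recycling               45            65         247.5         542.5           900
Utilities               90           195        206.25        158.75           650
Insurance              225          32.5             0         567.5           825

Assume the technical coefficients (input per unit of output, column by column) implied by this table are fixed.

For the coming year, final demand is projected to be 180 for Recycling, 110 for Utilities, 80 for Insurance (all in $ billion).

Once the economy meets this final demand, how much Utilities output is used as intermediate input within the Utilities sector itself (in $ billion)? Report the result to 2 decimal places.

z_UU = 75.61

Technical coefficients a_ij = z_ij / X_j:
  a_RR = 45/900 = 0.05, a_UR = 90/900 = 0.10, a_IR = 225/900 = 0.25
  a_RU = 65/650 = 0.10, a_UU = 195/650 = 0.30, a_IU = 32.5/650 = 0.05
  a_RI = 247.5/825 = 0.30, a_UI = 206.25/825 = 0.25, a_II = 0/825 = 0.00
I − A =
  [   0.95    -0.10    -0.30]
  [  -0.10     0.70    -0.25]
  [  -0.25    -0.05     1.00]
Cofactors of I−A, C_ij = (−1)^(i+j)·(minor ij) (rows/columns in the sector order above):
  C_11 = (0.70)(1.00) − (-0.25)(-0.05) = 0.6875
  C_12 = −[(-0.10)(1.00) − (-0.25)(-0.25)] = 0.1625
  C_13 = (-0.10)(-0.05) − (0.70)(-0.25) = 0.1800
  C_21 = −[(-0.10)(1.00) − (-0.30)(-0.05)] = 0.1150
  C_22 = (0.95)(1.00) − (-0.30)(-0.25) = 0.8750
  C_23 = −[(0.95)(-0.05) − (-0.10)(-0.25)] = 0.0725
  C_31 = (-0.10)(-0.25) − (-0.30)(0.70) = 0.2350
  C_32 = −[(0.95)(-0.25) − (-0.30)(-0.10)] = 0.2675
  C_33 = (0.95)(0.70) − (-0.10)(-0.10) = 0.6550
det(I−A) = Σ_j (I−A)_1j·C_1j = (0.95)(0.6875) + (-0.10)(0.1625) + (-0.30)(0.1800) = 0.582875
adj(I−A) = Cᵀ =
  [ 0.6875   0.1150   0.2350]
  [ 0.1625   0.8750   0.2675]
  [ 0.1800   0.0725   0.6550]
(I − A)⁻¹ = adj(I−A) / det(I−A) ≈
  [   1.1795     0.1973     0.4032]
  [   0.2788     1.5012     0.4589]
  [   0.3088     0.1244     1.1237]
First solve x = (I − A)⁻¹ d = adj(I−A)·d / det(I−A); in particular x_U = (0.1625·180 + 0.8750·110 + 0.2675·80) / 0.582875 = 146.90 / 0.582875 ≈ 252.0266.
Intermediate flow from U to U: z_UU = a_UU · x_U = 0.30 × 146.90 / 0.582875 = 44.07 / 0.582875 ≈ 75.61.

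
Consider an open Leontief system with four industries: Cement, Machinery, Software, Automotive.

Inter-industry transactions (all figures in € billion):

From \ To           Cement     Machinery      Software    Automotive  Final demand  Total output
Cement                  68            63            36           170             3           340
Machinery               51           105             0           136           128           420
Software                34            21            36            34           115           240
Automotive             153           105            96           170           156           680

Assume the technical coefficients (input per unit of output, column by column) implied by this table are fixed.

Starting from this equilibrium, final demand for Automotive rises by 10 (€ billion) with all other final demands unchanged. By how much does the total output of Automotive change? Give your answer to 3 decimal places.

Δx_4 = 23.141

Technical coefficients a_ij = z_ij / X_j:
  a_11 = 68/340 = 0.20, a_21 = 51/340 = 0.15, a_31 = 34/340 = 0.10, a_41 = 153/340 = 0.45
  a_12 = 63/420 = 0.15, a_22 = 105/420 = 0.25, a_32 = 21/420 = 0.05, a_42 = 105/420 = 0.25
  a_13 = 36/240 = 0.15, a_23 = 0/240 = 0.00, a_33 = 36/240 = 0.15, a_43 = 96/240 = 0.40
  a_14 = 170/680 = 0.25, a_24 = 136/680 = 0.20, a_34 = 34/680 = 0.05, a_44 = 170/680 = 0.25
I − A =
  [   0.80    -0.15    -0.15    -0.25]
  [  -0.15     0.75     0.00    -0.20]
  [  -0.10    -0.05     0.85    -0.05]
  [  -0.45    -0.25    -0.40     0.75]
Compute the cofactors C_ij = (−1)^(i+j)·(3×3 minor ij) of I−A; the adjugate is their transpose:
adj(I−A) = Cᵀ =
  [ 0.416625   0.158250   0.163875   0.192000]
  [ 0.177125   0.373750   0.109375   0.166000]
  [ 0.080125   0.055250   0.285875   0.060500]
  [ 0.351750   0.249000   0.287250   0.478500]
det(I−A) = Σ_j (I−A)_1j·C_1j = (0.80)(0.416625) + (-0.15)(0.177125) + (-0.15)(0.080125) + (-0.25)(0.351750) = 0.206775
(I − A)⁻¹ = adj(I−A) / det(I−A) ≈
  [   2.0149     0.7653     0.7925     0.9285]
  [   0.8566     1.8075     0.5290     0.8028]
  [   0.3875     0.2672     1.3825     0.2926]
  [   1.7011     1.2042     1.3892     2.3141]
Δx = (I − A)⁻¹ Δd with Δd having +10 in the Automotive component and 0 elsewhere.
So Δx_4 = L_44 · (+10), where L_44 = adj(I−A)_44 / det(I−A) = 0.478500 / 0.206775.
Δx_4 = 0.478500 × (+10) / 0.206775 = 4.785 / 0.206775 ≈ 23.141.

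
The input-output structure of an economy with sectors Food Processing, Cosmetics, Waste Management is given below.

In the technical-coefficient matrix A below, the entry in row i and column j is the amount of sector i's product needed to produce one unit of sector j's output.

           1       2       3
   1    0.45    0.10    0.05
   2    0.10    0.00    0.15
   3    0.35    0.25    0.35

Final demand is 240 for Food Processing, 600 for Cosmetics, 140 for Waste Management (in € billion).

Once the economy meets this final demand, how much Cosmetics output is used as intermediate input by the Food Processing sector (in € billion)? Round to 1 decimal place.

z_21 = 66.1

I − A =
  [   0.55    -0.10    -0.05]
  [  -0.10     1.00    -0.15]
  [  -0.35    -0.25     0.65]
Cofactors of I−A, C_ij = (−1)^(i+j)·(minor ij) (rows/columns in the sector order above):
  C_11 = (1.00)(0.65) − (-0.15)(-0.25) = 0.6125
  C_12 = −[(-0.10)(0.65) − (-0.15)(-0.35)] = 0.1175
  C_13 = (-0.10)(-0.25) − (1.00)(-0.35) = 0.3750
  C_21 = −[(-0.10)(0.65) − (-0.05)(-0.25)] = 0.0775
  C_22 = (0.55)(0.65) − (-0.05)(-0.35) = 0.3400
  C_23 = −[(0.55)(-0.25) − (-0.10)(-0.35)] = 0.1725
  C_31 = (-0.10)(-0.15) − (-0.05)(1.00) = 0.0650
  C_32 = −[(0.55)(-0.15) − (-0.05)(-0.10)] = 0.0875
  C_33 = (0.55)(1.00) − (-0.10)(-0.10) = 0.5400
det(I−A) = Σ_j (I−A)_1j·C_1j = (0.55)(0.6125) + (-0.10)(0.1175) + (-0.05)(0.3750) = 0.306375
adj(I−A) = Cᵀ =
  [ 0.6125   0.0775   0.0650]
  [ 0.1175   0.3400   0.0875]
  [ 0.3750   0.1725   0.5400]
(I − A)⁻¹ = adj(I−A) / det(I−A) ≈
  [   1.9992     0.2530     0.2122]
  [   0.3835     1.1098     0.2856]
  [   1.2240     0.5630     1.7625]
First solve x = (I − A)⁻¹ d = adj(I−A)·d / det(I−A); in particular x_1 = (0.6125·240 + 0.0775·600 + 0.0650·140) / 0.306375 = 202.60 / 0.306375 ≈ 661.281.
Intermediate flow from 2 to 1: z_21 = a_21 · x_1 = 0.10 × 202.60 / 0.306375 = 20.26 / 0.306375 ≈ 66.1.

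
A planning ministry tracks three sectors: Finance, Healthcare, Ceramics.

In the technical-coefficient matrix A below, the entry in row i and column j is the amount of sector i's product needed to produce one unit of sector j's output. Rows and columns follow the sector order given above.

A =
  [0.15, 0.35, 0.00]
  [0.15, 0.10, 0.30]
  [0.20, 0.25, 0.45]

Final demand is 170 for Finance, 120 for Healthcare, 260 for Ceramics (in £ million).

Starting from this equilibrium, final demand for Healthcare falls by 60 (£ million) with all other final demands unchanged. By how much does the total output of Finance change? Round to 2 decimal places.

Δx_1 = -37.61

I − A =
  [   0.85    -0.35     0.00]
  [  -0.15     0.90    -0.30]
  [  -0.20    -0.25     0.55]
Cofactors of I−A, C_ij = (−1)^(i+j)·(minor ij) (rows/columns in the sector order above):
  C_11 = (0.90)(0.55) − (-0.30)(-0.25) = 0.4200
  C_12 = −[(-0.15)(0.55) − (-0.30)(-0.20)] = 0.1425
  C_13 = (-0.15)(-0.25) − (0.90)(-0.20) = 0.2175
  C_21 = −[(-0.35)(0.55) − (0.00)(-0.25)] = 0.1925
  C_22 = (0.85)(0.55) − (0.00)(-0.20) = 0.4675
  C_23 = −[(0.85)(-0.25) − (-0.35)(-0.20)] = 0.2825
  C_31 = (-0.35)(-0.30) − (0.00)(0.90) = 0.1050
  C_32 = −[(0.85)(-0.30) − (0.00)(-0.15)] = 0.2550
  C_33 = (0.85)(0.90) − (-0.35)(-0.15) = 0.7125
det(I−A) = Σ_j (I−A)_1j·C_1j = (0.85)(0.4200) + (-0.35)(0.1425) + (0.00)(0.2175) = 0.307125
adj(I−A) = Cᵀ =
  [ 0.4200   0.1925   0.1050]
  [ 0.1425   0.4675   0.2550]
  [ 0.2175   0.2825   0.7125]
(I − A)⁻¹ = adj(I−A) / det(I−A) ≈
  [   1.3675     0.6268     0.3419]
  [   0.4640     1.5222     0.8303]
  [   0.7082     0.9198     2.3199]
Δx = (I − A)⁻¹ Δd with Δd having -60 in the Healthcare component and 0 elsewhere.
So Δx_1 = L_12 · (-60), where L_12 = adj(I−A)_12 / det(I−A) = 0.1925 / 0.307125.
Δx_1 = 0.1925 × (-60) / 0.307125 = -11.55 / 0.307125 ≈ -37.61.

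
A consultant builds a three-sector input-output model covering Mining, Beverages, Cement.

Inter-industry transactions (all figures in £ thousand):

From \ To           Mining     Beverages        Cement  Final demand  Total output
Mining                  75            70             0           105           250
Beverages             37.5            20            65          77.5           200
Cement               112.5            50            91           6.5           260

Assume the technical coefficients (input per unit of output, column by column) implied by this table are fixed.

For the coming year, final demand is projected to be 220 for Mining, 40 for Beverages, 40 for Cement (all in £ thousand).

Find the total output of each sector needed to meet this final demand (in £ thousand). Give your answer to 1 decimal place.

Technical coefficients a_ij = z_ij / X_j:
  a_MM = 75/250 = 0.30, a_BM = 37.5/250 = 0.15, a_CM = 112.5/250 = 0.45
  a_MB = 70/200 = 0.35, a_BB = 20/200 = 0.10, a_CB = 50/200 = 0.25
  a_MC = 0/260 = 0.00, a_BC = 65/260 = 0.25, a_CC = 91/260 = 0.35
I − A =
  [   0.70    -0.35     0.00]
  [  -0.15     0.90    -0.25]
  [  -0.45    -0.25     0.65]
Cofactors of I−A, C_ij = (−1)^(i+j)·(minor ij) (rows/columns in the sector order above):
  C_11 = (0.90)(0.65) − (-0.25)(-0.25) = 0.5225
  C_12 = −[(-0.15)(0.65) − (-0.25)(-0.45)] = 0.2100
  C_13 = (-0.15)(-0.25) − (0.90)(-0.45) = 0.4425
  C_21 = −[(-0.35)(0.65) − (0.00)(-0.25)] = 0.2275
  C_22 = (0.70)(0.65) − (0.00)(-0.45) = 0.4550
  C_23 = −[(0.70)(-0.25) − (-0.35)(-0.45)] = 0.3325
  C_31 = (-0.35)(-0.25) − (0.00)(0.90) = 0.0875
  C_32 = −[(0.70)(-0.25) − (0.00)(-0.15)] = 0.1750
  C_33 = (0.70)(0.90) − (-0.35)(-0.15) = 0.5775
det(I−A) = Σ_j (I−A)_1j·C_1j = (0.70)(0.5225) + (-0.35)(0.2100) + (0.00)(0.4425) = 0.29225
adj(I−A) = Cᵀ =
  [ 0.5225   0.2275   0.0875]
  [ 0.2100   0.4550   0.1750]
  [ 0.4425   0.3325   0.5775]
(I − A)⁻¹ = adj(I−A) / det(I−A) ≈
  [   1.7879     0.7784     0.2994]
  [   0.7186     1.5569     0.5988]
  [   1.5141     1.1377     1.9760]
x = (I − A)⁻¹ d = adj(I−A)·d / det(I−A), with det(I−A) = 0.29225:
  x_M = (0.5225·220 + 0.2275·40 + 0.0875·40) / 0.29225 = 127.55 / 0.29225 ≈ 436.4
  x_B = (0.2100·220 + 0.4550·40 + 0.1750·40) / 0.29225 = 71.40 / 0.29225 ≈ 244.3
  x_C = (0.4425·220 + 0.3325·40 + 0.5775·40) / 0.29225 = 133.75 / 0.29225 ≈ 457.7

x_M = 436.4, x_B = 244.3, x_C = 457.7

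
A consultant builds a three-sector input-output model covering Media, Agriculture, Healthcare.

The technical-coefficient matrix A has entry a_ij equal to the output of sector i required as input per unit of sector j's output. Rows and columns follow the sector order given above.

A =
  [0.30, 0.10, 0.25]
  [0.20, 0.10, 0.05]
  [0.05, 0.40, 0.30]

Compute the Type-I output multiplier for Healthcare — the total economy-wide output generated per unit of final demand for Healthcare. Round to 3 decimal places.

I − A =
  [   0.70    -0.10    -0.25]
  [  -0.20     0.90    -0.05]
  [  -0.05    -0.40     0.70]
Cofactors of I−A, C_ij = (−1)^(i+j)·(minor ij) (rows/columns in the sector order above):
  C_11 = (0.90)(0.70) − (-0.05)(-0.40) = 0.6100
  C_12 = −[(-0.20)(0.70) − (-0.05)(-0.05)] = 0.1425
  C_13 = (-0.20)(-0.40) − (0.90)(-0.05) = 0.1250
  C_21 = −[(-0.10)(0.70) − (-0.25)(-0.40)] = 0.1700
  C_22 = (0.70)(0.70) − (-0.25)(-0.05) = 0.4775
  C_23 = −[(0.70)(-0.40) − (-0.10)(-0.05)] = 0.2850
  C_31 = (-0.10)(-0.05) − (-0.25)(0.90) = 0.2300
  C_32 = −[(0.70)(-0.05) − (-0.25)(-0.20)] = 0.0850
  C_33 = (0.70)(0.90) − (-0.10)(-0.20) = 0.6100
det(I−A) = Σ_j (I−A)_1j·C_1j = (0.70)(0.6100) + (-0.10)(0.1425) + (-0.25)(0.1250) = 0.3815
adj(I−A) = Cᵀ =
  [ 0.6100   0.1700   0.2300]
  [ 0.1425   0.4775   0.0850]
  [ 0.1250   0.2850   0.6100]
(I − A)⁻¹ = adj(I−A) / det(I−A) ≈
  [   1.5990     0.4456     0.6029]
  [   0.3735     1.2516     0.2228]
  [   0.3277     0.7471     1.5990]
The output multiplier for sector j is the column-j sum of the Leontief inverse (I − A)⁻¹ = adj(I−A) / det(I−A).
Column H of adj(I−A): (0.2300, 0.0850, 0.6100); det(I−A) = 0.3815.
m_H = (0.2300 + 0.0850 + 0.6100) / 0.3815 = 0.925 / 0.3815 ≈ 2.425.

m_H = 2.425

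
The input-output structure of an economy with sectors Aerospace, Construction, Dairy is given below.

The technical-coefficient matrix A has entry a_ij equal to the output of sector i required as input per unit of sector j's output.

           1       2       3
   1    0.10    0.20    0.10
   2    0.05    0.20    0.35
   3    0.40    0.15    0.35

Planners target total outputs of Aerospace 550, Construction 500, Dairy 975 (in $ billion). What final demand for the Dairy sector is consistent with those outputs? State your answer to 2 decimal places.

I − A =
  [   0.90    -0.20    -0.10]
  [  -0.05     0.80    -0.35]
  [  -0.40    -0.15     0.65]
d = (I − A) x:
  d_1 = (+0.90)·550 + (-0.20)·500 + (-0.10)·975 = 297.50
  d_2 = (-0.05)·550 + (+0.80)·500 + (-0.35)·975 = 31.25
  d_3 = (-0.40)·550 + (-0.15)·500 + (+0.65)·975 = 338.75

d_3 = 338.75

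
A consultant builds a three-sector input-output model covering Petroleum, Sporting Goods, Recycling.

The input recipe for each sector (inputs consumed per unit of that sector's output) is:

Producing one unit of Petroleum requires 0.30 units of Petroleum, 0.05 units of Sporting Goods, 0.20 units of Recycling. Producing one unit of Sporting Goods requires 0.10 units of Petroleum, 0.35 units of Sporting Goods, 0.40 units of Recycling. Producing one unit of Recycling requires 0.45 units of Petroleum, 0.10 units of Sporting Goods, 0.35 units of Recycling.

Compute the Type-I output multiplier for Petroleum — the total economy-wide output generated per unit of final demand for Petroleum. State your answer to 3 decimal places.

m_1 = 3.000

I − A =
  [   0.70    -0.10    -0.45]
  [  -0.05     0.65    -0.10]
  [  -0.20    -0.40     0.65]
Cofactors of I−A, C_ij = (−1)^(i+j)·(minor ij) (rows/columns in the sector order above):
  C_11 = (0.65)(0.65) − (-0.10)(-0.40) = 0.3825
  C_12 = −[(-0.05)(0.65) − (-0.10)(-0.20)] = 0.0525
  C_13 = (-0.05)(-0.40) − (0.65)(-0.20) = 0.1500
  C_21 = −[(-0.10)(0.65) − (-0.45)(-0.40)] = 0.2450
  C_22 = (0.70)(0.65) − (-0.45)(-0.20) = 0.3650
  C_23 = −[(0.70)(-0.40) − (-0.10)(-0.20)] = 0.3000
  C_31 = (-0.10)(-0.10) − (-0.45)(0.65) = 0.3025
  C_32 = −[(0.70)(-0.10) − (-0.45)(-0.05)] = 0.0925
  C_33 = (0.70)(0.65) − (-0.10)(-0.05) = 0.4500
det(I−A) = Σ_j (I−A)_1j·C_1j = (0.70)(0.3825) + (-0.10)(0.0525) + (-0.45)(0.1500) = 0.1950
adj(I−A) = Cᵀ =
  [ 0.3825   0.2450   0.3025]
  [ 0.0525   0.3650   0.0925]
  [ 0.1500   0.3000   0.4500]
(I − A)⁻¹ = adj(I−A) / det(I−A) ≈
  [   1.9615     1.2564     1.5513]
  [   0.2692     1.8718     0.4744]
  [   0.7692     1.5385     2.3077]
The output multiplier for sector j is the column-j sum of the Leontief inverse (I − A)⁻¹ = adj(I−A) / det(I−A).
Column 1 of adj(I−A): (0.3825, 0.0525, 0.1500); det(I−A) = 0.1950.
m_1 = (0.3825 + 0.0525 + 0.1500) / 0.1950 = 0.585 / 0.1950 = 3.000.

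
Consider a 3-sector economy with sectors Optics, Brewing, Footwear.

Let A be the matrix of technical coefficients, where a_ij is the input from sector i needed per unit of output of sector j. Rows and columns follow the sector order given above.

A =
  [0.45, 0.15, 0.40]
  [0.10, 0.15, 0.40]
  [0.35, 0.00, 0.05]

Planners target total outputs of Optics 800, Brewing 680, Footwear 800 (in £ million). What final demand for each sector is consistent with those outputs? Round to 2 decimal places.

d_1 = 18.00, d_2 = 178.00, d_3 = 480.00

I − A =
  [   0.55    -0.15    -0.40]
  [  -0.10     0.85    -0.40]
  [  -0.35     0.00     0.95]
d = (I − A) x:
  d_1 = (+0.55)·800 + (-0.15)·680 + (-0.40)·800 = 18.00
  d_2 = (-0.10)·800 + (+0.85)·680 + (-0.40)·800 = 178.00
  d_3 = (-0.35)·800 + (+0.00)·680 + (+0.95)·800 = 480.00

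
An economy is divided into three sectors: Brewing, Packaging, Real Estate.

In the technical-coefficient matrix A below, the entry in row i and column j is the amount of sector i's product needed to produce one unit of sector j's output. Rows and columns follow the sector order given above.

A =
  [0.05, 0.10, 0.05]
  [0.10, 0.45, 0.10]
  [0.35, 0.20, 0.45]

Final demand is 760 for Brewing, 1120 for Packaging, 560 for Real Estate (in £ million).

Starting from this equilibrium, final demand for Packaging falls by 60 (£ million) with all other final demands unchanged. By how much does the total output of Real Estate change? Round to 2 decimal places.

I − A =
  [   0.95    -0.10    -0.05]
  [  -0.10     0.55    -0.10]
  [  -0.35    -0.20     0.55]
Cofactors of I−A, C_ij = (−1)^(i+j)·(minor ij) (rows/columns in the sector order above):
  C_11 = (0.55)(0.55) − (-0.10)(-0.20) = 0.2825
  C_12 = −[(-0.10)(0.55) − (-0.10)(-0.35)] = 0.0900
  C_13 = (-0.10)(-0.20) − (0.55)(-0.35) = 0.2125
  C_21 = −[(-0.10)(0.55) − (-0.05)(-0.20)] = 0.0650
  C_22 = (0.95)(0.55) − (-0.05)(-0.35) = 0.5050
  C_23 = −[(0.95)(-0.20) − (-0.10)(-0.35)] = 0.2250
  C_31 = (-0.10)(-0.10) − (-0.05)(0.55) = 0.0375
  C_32 = −[(0.95)(-0.10) − (-0.05)(-0.10)] = 0.1000
  C_33 = (0.95)(0.55) − (-0.10)(-0.10) = 0.5125
det(I−A) = Σ_j (I−A)_1j·C_1j = (0.95)(0.2825) + (-0.10)(0.0900) + (-0.05)(0.2125) = 0.24875
adj(I−A) = Cᵀ =
  [ 0.2825   0.0650   0.0375]
  [ 0.0900   0.5050   0.1000]
  [ 0.2125   0.2250   0.5125]
(I − A)⁻¹ = adj(I−A) / det(I−A) ≈
  [   1.1357     0.2613     0.1508]
  [   0.3618     2.0302     0.4020]
  [   0.8543     0.9045     2.0603]
Δx = (I − A)⁻¹ Δd with Δd having -60 in the Packaging component and 0 elsewhere.
So Δx_R = L_RP · (-60), where L_RP = adj(I−A)_RP / det(I−A) = 0.2250 / 0.24875.
Δx_R = 0.2250 × (-60) / 0.24875 = -13.50 / 0.24875 ≈ -54.27.

Δx_R = -54.27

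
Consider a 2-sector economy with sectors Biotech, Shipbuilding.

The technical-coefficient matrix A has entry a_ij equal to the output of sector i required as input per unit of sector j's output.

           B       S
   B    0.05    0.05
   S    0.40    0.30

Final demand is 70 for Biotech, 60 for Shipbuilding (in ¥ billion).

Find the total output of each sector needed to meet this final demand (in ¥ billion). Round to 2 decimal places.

x_B = 80.62, x_S = 131.78

I − A =
  [   0.95    -0.05]
  [  -0.40     0.70]
det(I−A) = (0.95)(0.70) − (-0.05)(-0.40) = 0.6450
adj(I−A) = [[0.70, 0.05], [0.40, 0.95]]
(I − A)⁻¹ = adj(I−A) / det(I−A) ≈
  [   1.0853     0.0775]
  [   0.6202     1.4729]
x = (I − A)⁻¹ d = adj(I−A)·d / det(I−A), with det(I−A) = 0.6450:
  x_B = (0.70·70 + 0.05·60) / 0.6450 = 52.00 / 0.6450 ≈ 80.62
  x_S = (0.40·70 + 0.95·60) / 0.6450 = 85.00 / 0.6450 ≈ 131.78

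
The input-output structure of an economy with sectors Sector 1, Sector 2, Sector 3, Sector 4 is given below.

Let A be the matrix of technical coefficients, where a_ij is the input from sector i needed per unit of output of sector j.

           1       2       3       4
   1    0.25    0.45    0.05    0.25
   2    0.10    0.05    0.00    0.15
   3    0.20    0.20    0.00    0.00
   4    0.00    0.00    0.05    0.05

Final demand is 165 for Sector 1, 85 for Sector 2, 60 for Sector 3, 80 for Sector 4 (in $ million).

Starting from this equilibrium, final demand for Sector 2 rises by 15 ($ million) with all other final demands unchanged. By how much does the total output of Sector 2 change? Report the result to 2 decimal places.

Δx_2 = 16.96

I − A =
  [   0.75    -0.45    -0.05    -0.25]
  [  -0.10     0.95     0.00    -0.15]
  [  -0.20    -0.20     1.00     0.00]
  [   0.00     0.00    -0.05     0.95]
Compute the cofactors C_ij = (−1)^(i+j)·(3×3 minor ij) of I−A; the adjugate is their transpose:
adj(I−A) = Cᵀ =
  [ 0.901000   0.439500   0.060375   0.306500]
  [ 0.096500   0.700500   0.011625   0.136000]
  [ 0.199500   0.228000   0.634125   0.088500]
  [ 0.010500   0.012000   0.033375   0.657000]
det(I−A) = Σ_j (I−A)_1j·C_1j = (0.75)(0.901000) + (-0.45)(0.096500) + (-0.05)(0.199500) + (-0.25)(0.010500) = 0.619725
(I − A)⁻¹ = adj(I−A) / det(I−A) ≈
  [   1.4539     0.7092     0.0974     0.4946]
  [   0.1557     1.1303     0.0188     0.2195]
  [   0.3219     0.3679     1.0232     0.1428]
  [   0.0169     0.0194     0.0539     1.0601]
Δx = (I − A)⁻¹ Δd with Δd having +15 in the Sector 2 component and 0 elsewhere.
So Δx_2 = L_22 · (+15), where L_22 = adj(I−A)_22 / det(I−A) = 0.700500 / 0.619725.
Δx_2 = 0.700500 × (+15) / 0.619725 = 10.5075 / 0.619725 ≈ 16.96.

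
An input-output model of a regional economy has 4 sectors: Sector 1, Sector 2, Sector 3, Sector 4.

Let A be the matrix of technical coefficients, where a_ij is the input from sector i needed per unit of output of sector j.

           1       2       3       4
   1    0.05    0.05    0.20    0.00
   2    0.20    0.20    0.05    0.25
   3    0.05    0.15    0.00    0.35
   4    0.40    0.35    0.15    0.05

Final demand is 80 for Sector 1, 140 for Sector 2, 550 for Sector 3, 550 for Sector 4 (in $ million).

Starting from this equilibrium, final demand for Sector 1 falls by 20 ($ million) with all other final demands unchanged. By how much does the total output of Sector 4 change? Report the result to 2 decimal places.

I − A =
  [   0.95    -0.05    -0.20     0.00]
  [  -0.20     0.80    -0.05    -0.25]
  [  -0.05    -0.15     1.00    -0.35]
  [  -0.40    -0.35    -0.15     0.95]
Compute the cofactors C_ij = (−1)^(i+j)·(3×3 minor ij) of I−A; the adjugate is their transpose:
adj(I−A) = Cᵀ =
  [ 0.611625   0.097875   0.138750   0.076875]
  [ 0.290750   0.815125   0.138750   0.265625]
  [ 0.213625   0.261125   0.624375   0.298750]
  [ 0.398375   0.382750   0.208125   0.728750]
det(I−A) = Σ_j (I−A)_1j·C_1j = (0.95)(0.611625) + (-0.05)(0.290750) + (-0.20)(0.213625) + (0.00)(0.398375) = 0.52378125
(I − A)⁻¹ = adj(I−A) / det(I−A) ≈
  [   1.1677     0.1869     0.2649     0.1468]
  [   0.5551     1.5562     0.2649     0.5071]
  [   0.4079     0.4985     1.1921     0.5704]
  [   0.7606     0.7307     0.3974     1.3913]
Δx = (I − A)⁻¹ Δd with Δd having -20 in the Sector 1 component and 0 elsewhere.
So Δx_4 = L_41 · (-20), where L_41 = adj(I−A)_41 / det(I−A) = 0.398375 / 0.52378125.
Δx_4 = 0.398375 × (-20) / 0.52378125 = -7.9675 / 0.52378125 ≈ -15.21.

Δx_4 = -15.21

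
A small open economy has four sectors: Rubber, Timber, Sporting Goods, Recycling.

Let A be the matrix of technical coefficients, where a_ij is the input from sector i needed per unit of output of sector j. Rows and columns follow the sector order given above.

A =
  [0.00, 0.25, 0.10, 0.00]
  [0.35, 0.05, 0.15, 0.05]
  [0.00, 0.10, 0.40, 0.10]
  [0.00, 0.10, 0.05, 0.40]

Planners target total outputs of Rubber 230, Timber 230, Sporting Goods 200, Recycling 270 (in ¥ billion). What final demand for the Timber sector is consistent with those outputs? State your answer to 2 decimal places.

d_2 = 94.50

I − A =
  [   1.00    -0.25    -0.10     0.00]
  [  -0.35     0.95    -0.15    -0.05]
  [   0.00    -0.10     0.60    -0.10]
  [   0.00    -0.10    -0.05     0.60]
d = (I − A) x:
  d_1 = (+1.00)·230 + (-0.25)·230 + (-0.10)·200 + (+0.00)·270 = 152.50
  d_2 = (-0.35)·230 + (+0.95)·230 + (-0.15)·200 + (-0.05)·270 = 94.50
  d_3 = (+0.00)·230 + (-0.10)·230 + (+0.60)·200 + (-0.10)·270 = 70.00
  d_4 = (+0.00)·230 + (-0.10)·230 + (-0.05)·200 + (+0.60)·270 = 129.00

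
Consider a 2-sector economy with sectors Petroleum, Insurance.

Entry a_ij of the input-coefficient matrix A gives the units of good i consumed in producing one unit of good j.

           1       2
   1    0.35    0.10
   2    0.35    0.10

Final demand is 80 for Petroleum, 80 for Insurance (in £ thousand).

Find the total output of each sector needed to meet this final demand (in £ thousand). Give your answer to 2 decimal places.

I − A =
  [   0.65    -0.10]
  [  -0.35     0.90]
det(I−A) = (0.65)(0.90) − (-0.10)(-0.35) = 0.5500
adj(I−A) = [[0.90, 0.10], [0.35, 0.65]]
(I − A)⁻¹ = adj(I−A) / det(I−A) ≈
  [   1.6364     0.1818]
  [   0.6364     1.1818]
x = (I − A)⁻¹ d = adj(I−A)·d / det(I−A), with det(I−A) = 0.5500:
  x_1 = (0.90·80 + 0.10·80) / 0.5500 = 80.00 / 0.5500 ≈ 145.45
  x_2 = (0.35·80 + 0.65·80) / 0.5500 = 80.00 / 0.5500 ≈ 145.45

x_1 = 145.45, x_2 = 145.45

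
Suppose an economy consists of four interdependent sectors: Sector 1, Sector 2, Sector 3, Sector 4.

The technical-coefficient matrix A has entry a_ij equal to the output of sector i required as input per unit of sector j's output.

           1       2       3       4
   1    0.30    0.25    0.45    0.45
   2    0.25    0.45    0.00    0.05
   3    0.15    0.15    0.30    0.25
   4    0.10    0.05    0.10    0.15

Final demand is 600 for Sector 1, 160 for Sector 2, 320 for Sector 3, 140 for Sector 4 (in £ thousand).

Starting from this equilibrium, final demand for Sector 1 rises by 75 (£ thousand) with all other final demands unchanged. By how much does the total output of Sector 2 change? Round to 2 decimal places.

Δx_2 = 109.31

I − A =
  [   0.70    -0.25    -0.45    -0.45]
  [  -0.25     0.55     0.00    -0.05]
  [  -0.15    -0.15     0.70    -0.25]
  [  -0.10    -0.05    -0.10     0.85]
Compute the cofactors C_ij = (−1)^(i+j)·(3×3 minor ij) of I−A; the adjugate is their transpose:
adj(I−A) = Cᵀ =
  [ 0.311000   0.228000   0.235250   0.247250]
  [ 0.146750   0.292125   0.112625   0.128000]
  [ 0.119250   0.132750   0.240750   0.141750]
  [ 0.059250   0.059625   0.062625   0.171750]
det(I−A) = Σ_j (I−A)_1j·C_1j = (0.70)(0.311000) + (-0.25)(0.146750) + (-0.45)(0.119250) + (-0.45)(0.059250) = 0.1006875
(I − A)⁻¹ = adj(I−A) / det(I−A) ≈
  [   3.0888     2.2644     2.3364     2.4556]
  [   1.4575     2.9013     1.1186     1.2713]
  [   1.1844     1.3184     2.3911     1.4078]
  [   0.5885     0.5922     0.6220     1.7058]
Δx = (I − A)⁻¹ Δd with Δd having +75 in the Sector 1 component and 0 elsewhere.
So Δx_2 = L_21 · (+75), where L_21 = adj(I−A)_21 / det(I−A) = 0.146750 / 0.1006875.
Δx_2 = 0.146750 × (+75) / 0.1006875 = 11.00625 / 0.1006875 ≈ 109.31.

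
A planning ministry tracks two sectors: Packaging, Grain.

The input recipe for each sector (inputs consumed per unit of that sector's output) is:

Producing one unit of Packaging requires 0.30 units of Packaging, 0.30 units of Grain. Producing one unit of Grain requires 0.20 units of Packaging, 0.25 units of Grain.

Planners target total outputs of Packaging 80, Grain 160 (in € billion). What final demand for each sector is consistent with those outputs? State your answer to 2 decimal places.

d_1 = 24.00, d_2 = 96.00

I − A =
  [   0.70    -0.20]
  [  -0.30     0.75]
d = (I − A) x:
  d_1 = (+0.70)·80 + (-0.20)·160 = 24.00
  d_2 = (-0.30)·80 + (+0.75)·160 = 96.00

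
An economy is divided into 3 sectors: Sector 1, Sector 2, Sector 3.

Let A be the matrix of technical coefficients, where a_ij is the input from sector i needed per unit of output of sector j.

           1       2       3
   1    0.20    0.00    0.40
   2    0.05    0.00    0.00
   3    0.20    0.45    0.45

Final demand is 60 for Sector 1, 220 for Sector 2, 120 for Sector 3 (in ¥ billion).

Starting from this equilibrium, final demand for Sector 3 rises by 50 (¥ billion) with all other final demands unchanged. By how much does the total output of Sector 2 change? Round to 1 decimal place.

I − A =
  [   0.80     0.00    -0.40]
  [  -0.05     1.00     0.00]
  [  -0.20    -0.45     0.55]
Cofactors of I−A, C_ij = (−1)^(i+j)·(minor ij) (rows/columns in the sector order above):
  C_11 = (1.00)(0.55) − (0.00)(-0.45) = 0.5500
  C_12 = −[(-0.05)(0.55) − (0.00)(-0.20)] = 0.0275
  C_13 = (-0.05)(-0.45) − (1.00)(-0.20) = 0.2225
  C_21 = −[(0.00)(0.55) − (-0.40)(-0.45)] = 0.1800
  C_22 = (0.80)(0.55) − (-0.40)(-0.20) = 0.3600
  C_23 = −[(0.80)(-0.45) − (0.00)(-0.20)] = 0.3600
  C_31 = (0.00)(0.00) − (-0.40)(1.00) = 0.4000
  C_32 = −[(0.80)(0.00) − (-0.40)(-0.05)] = 0.0200
  C_33 = (0.80)(1.00) − (0.00)(-0.05) = 0.8000
det(I−A) = Σ_j (I−A)_1j·C_1j = (0.80)(0.5500) + (0.00)(0.0275) + (-0.40)(0.2225) = 0.3510
adj(I−A) = Cᵀ =
  [ 0.5500   0.1800   0.4000]
  [ 0.0275   0.3600   0.0200]
  [ 0.2225   0.3600   0.8000]
(I − A)⁻¹ = adj(I−A) / det(I−A) ≈
  [   1.5670     0.5128     1.1396]
  [   0.0783     1.0256     0.0570]
  [   0.6339     1.0256     2.2792]
Δx = (I − A)⁻¹ Δd with Δd having +50 in the Sector 3 component and 0 elsewhere.
So Δx_2 = L_23 · (+50), where L_23 = adj(I−A)_23 / det(I−A) = 0.0200 / 0.3510.
Δx_2 = 0.0200 × (+50) / 0.3510 = 1.00 / 0.3510 ≈ 2.8.

Δx_2 = 2.8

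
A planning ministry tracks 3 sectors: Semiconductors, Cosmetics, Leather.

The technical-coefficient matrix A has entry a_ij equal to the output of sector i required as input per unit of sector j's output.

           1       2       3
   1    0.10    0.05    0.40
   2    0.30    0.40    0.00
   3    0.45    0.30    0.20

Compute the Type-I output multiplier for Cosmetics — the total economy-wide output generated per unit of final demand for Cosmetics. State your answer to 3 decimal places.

m_2 = 3.596

I − A =
  [   0.90    -0.05    -0.40]
  [  -0.30     0.60     0.00]
  [  -0.45    -0.30     0.80]
Cofactors of I−A, C_ij = (−1)^(i+j)·(minor ij) (rows/columns in the sector order above):
  C_11 = (0.60)(0.80) − (0.00)(-0.30) = 0.4800
  C_12 = −[(-0.30)(0.80) − (0.00)(-0.45)] = 0.2400
  C_13 = (-0.30)(-0.30) − (0.60)(-0.45) = 0.3600
  C_21 = −[(-0.05)(0.80) − (-0.40)(-0.30)] = 0.1600
  C_22 = (0.90)(0.80) − (-0.40)(-0.45) = 0.5400
  C_23 = −[(0.90)(-0.30) − (-0.05)(-0.45)] = 0.2925
  C_31 = (-0.05)(0.00) − (-0.40)(0.60) = 0.2400
  C_32 = −[(0.90)(0.00) − (-0.40)(-0.30)] = 0.1200
  C_33 = (0.90)(0.60) − (-0.05)(-0.30) = 0.5250
det(I−A) = Σ_j (I−A)_1j·C_1j = (0.90)(0.4800) + (-0.05)(0.2400) + (-0.40)(0.3600) = 0.2760
adj(I−A) = Cᵀ =
  [ 0.4800   0.1600   0.2400]
  [ 0.2400   0.5400   0.1200]
  [ 0.3600   0.2925   0.5250]
(I − A)⁻¹ = adj(I−A) / det(I−A) ≈
  [   1.7391     0.5797     0.8696]
  [   0.8696     1.9565     0.4348]
  [   1.3043     1.0598     1.9022]
The output multiplier for sector j is the column-j sum of the Leontief inverse (I − A)⁻¹ = adj(I−A) / det(I−A).
Column 2 of adj(I−A): (0.1600, 0.5400, 0.2925); det(I−A) = 0.2760.
m_2 = (0.1600 + 0.5400 + 0.2925) / 0.2760 = 0.9925 / 0.2760 ≈ 3.596.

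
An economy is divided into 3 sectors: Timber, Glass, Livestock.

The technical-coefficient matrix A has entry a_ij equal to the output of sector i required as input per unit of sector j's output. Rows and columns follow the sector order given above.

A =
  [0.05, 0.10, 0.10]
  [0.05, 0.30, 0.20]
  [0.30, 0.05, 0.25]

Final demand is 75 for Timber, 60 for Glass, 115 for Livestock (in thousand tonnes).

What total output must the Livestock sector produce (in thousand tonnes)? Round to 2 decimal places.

I − A =
  [   0.95    -0.10    -0.10]
  [  -0.05     0.70    -0.20]
  [  -0.30    -0.05     0.75]
Cofactors of I−A, C_ij = (−1)^(i+j)·(minor ij) (rows/columns in the sector order above):
  C_11 = (0.70)(0.75) − (-0.20)(-0.05) = 0.5150
  C_12 = −[(-0.05)(0.75) − (-0.20)(-0.30)] = 0.0975
  C_13 = (-0.05)(-0.05) − (0.70)(-0.30) = 0.2125
  C_21 = −[(-0.10)(0.75) − (-0.10)(-0.05)] = 0.0800
  C_22 = (0.95)(0.75) − (-0.10)(-0.30) = 0.6825
  C_23 = −[(0.95)(-0.05) − (-0.10)(-0.30)] = 0.0775
  C_31 = (-0.10)(-0.20) − (-0.10)(0.70) = 0.0900
  C_32 = −[(0.95)(-0.20) − (-0.10)(-0.05)] = 0.1950
  C_33 = (0.95)(0.70) − (-0.10)(-0.05) = 0.6600
det(I−A) = Σ_j (I−A)_1j·C_1j = (0.95)(0.5150) + (-0.10)(0.0975) + (-0.10)(0.2125) = 0.45825
adj(I−A) = Cᵀ =
  [ 0.5150   0.0800   0.0900]
  [ 0.0975   0.6825   0.1950]
  [ 0.2125   0.0775   0.6600]
(I − A)⁻¹ = adj(I−A) / det(I−A) ≈
  [   1.1238     0.1746     0.1964]
  [   0.2128     1.4894     0.4255]
  [   0.4637     0.1691     1.4403]
x = (I − A)⁻¹ d = adj(I−A)·d / det(I−A), with det(I−A) = 0.45825:
  x_1 = (0.5150·75 + 0.0800·60 + 0.0900·115) / 0.45825 = 53.775 / 0.45825 ≈ 117.35
  x_2 = (0.0975·75 + 0.6825·60 + 0.1950·115) / 0.45825 = 70.6875 / 0.45825 ≈ 154.26
  x_3 = (0.2125·75 + 0.0775·60 + 0.6600·115) / 0.45825 = 96.4875 / 0.45825 ≈ 210.56

x_3 = 210.56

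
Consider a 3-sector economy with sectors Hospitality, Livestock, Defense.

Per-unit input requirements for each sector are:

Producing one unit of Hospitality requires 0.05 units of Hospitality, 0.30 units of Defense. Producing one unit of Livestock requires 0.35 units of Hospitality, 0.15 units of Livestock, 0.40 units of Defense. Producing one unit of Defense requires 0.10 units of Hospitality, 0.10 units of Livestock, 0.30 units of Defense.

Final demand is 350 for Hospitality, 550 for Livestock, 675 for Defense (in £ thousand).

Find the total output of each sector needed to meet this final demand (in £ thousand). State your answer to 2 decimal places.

I − A =
  [   0.95    -0.35    -0.10]
  [   0.00     0.85    -0.10]
  [  -0.30    -0.40     0.70]
Cofactors of I−A, C_ij = (−1)^(i+j)·(minor ij) (rows/columns in the sector order above):
  C_11 = (0.85)(0.70) − (-0.10)(-0.40) = 0.5550
  C_12 = −[(0.00)(0.70) − (-0.10)(-0.30)] = 0.0300
  C_13 = (0.00)(-0.40) − (0.85)(-0.30) = 0.2550
  C_21 = −[(-0.35)(0.70) − (-0.10)(-0.40)] = 0.2850
  C_22 = (0.95)(0.70) − (-0.10)(-0.30) = 0.6350
  C_23 = −[(0.95)(-0.40) − (-0.35)(-0.30)] = 0.4850
  C_31 = (-0.35)(-0.10) − (-0.10)(0.85) = 0.1200
  C_32 = −[(0.95)(-0.10) − (-0.10)(0.00)] = 0.0950
  C_33 = (0.95)(0.85) − (-0.35)(0.00) = 0.8075
det(I−A) = Σ_j (I−A)_1j·C_1j = (0.95)(0.5550) + (-0.35)(0.0300) + (-0.10)(0.2550) = 0.49125
adj(I−A) = Cᵀ =
  [ 0.5550   0.2850   0.1200]
  [ 0.0300   0.6350   0.0950]
  [ 0.2550   0.4850   0.8075]
(I − A)⁻¹ = adj(I−A) / det(I−A) ≈
  [   1.1298     0.5802     0.2443]
  [   0.0611     1.2926     0.1934]
  [   0.5191     0.9873     1.6438]
x = (I − A)⁻¹ d = adj(I−A)·d / det(I−A), with det(I−A) = 0.49125:
  x_1 = (0.5550·350 + 0.2850·550 + 0.1200·675) / 0.49125 = 432.00 / 0.49125 ≈ 879.39
  x_2 = (0.0300·350 + 0.6350·550 + 0.0950·675) / 0.49125 = 423.875 / 0.49125 ≈ 862.85
  x_3 = (0.2550·350 + 0.4850·550 + 0.8075·675) / 0.49125 = 901.0625 / 0.49125 ≈ 1834.22

x_1 = 879.39, x_2 = 862.85, x_3 = 1834.22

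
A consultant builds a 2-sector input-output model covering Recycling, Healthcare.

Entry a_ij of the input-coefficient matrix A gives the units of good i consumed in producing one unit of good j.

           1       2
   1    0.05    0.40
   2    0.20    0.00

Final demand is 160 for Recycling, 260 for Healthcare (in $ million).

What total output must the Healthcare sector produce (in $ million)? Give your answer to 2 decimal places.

x_2 = 320.69

I − A =
  [   0.95    -0.40]
  [  -0.20     1.00]
det(I−A) = (0.95)(1.00) − (-0.40)(-0.20) = 0.8700
adj(I−A) = [[1.00, 0.40], [0.20, 0.95]]
(I − A)⁻¹ = adj(I−A) / det(I−A) ≈
  [   1.1494     0.4598]
  [   0.2299     1.0920]
x = (I − A)⁻¹ d = adj(I−A)·d / det(I−A), with det(I−A) = 0.8700:
  x_1 = (1.00·160 + 0.40·260) / 0.8700 = 264.00 / 0.8700 ≈ 303.45
  x_2 = (0.20·160 + 0.95·260) / 0.8700 = 279.00 / 0.8700 ≈ 320.69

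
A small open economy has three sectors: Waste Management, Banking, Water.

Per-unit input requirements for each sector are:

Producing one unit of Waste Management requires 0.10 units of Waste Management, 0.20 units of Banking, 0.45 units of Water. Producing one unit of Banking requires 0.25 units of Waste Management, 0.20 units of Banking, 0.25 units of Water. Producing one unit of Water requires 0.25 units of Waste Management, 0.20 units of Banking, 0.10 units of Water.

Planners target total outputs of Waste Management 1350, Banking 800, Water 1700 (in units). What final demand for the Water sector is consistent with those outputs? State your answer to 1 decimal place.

d_3 = 722.5

I − A =
  [   0.90    -0.25    -0.25]
  [  -0.20     0.80    -0.20]
  [  -0.45    -0.25     0.90]
d = (I − A) x:
  d_1 = (+0.90)·1350 + (-0.25)·800 + (-0.25)·1700 = 590.0
  d_2 = (-0.20)·1350 + (+0.80)·800 + (-0.20)·1700 = 30.0
  d_3 = (-0.45)·1350 + (-0.25)·800 + (+0.90)·1700 = 722.5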